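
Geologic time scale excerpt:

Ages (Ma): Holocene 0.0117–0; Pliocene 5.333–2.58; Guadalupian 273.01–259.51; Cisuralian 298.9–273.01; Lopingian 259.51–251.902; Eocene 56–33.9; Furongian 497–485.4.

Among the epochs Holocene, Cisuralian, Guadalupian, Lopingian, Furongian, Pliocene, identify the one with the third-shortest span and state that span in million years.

Durations: Holocene 0.0117; Cisuralian 25.89; Guadalupian 13.5; Lopingian 7.608; Furongian 11.6; Pliocene 2.753 Myr.
Sorted shortest-first: Holocene (0.0117), Pliocene (2.753), Lopingian (7.608), Furongian (11.6), Guadalupian (13.5), Cisuralian (25.89).
The third shortest is Lopingian at 7.608 Myr.

Lopingian, 7.608 million years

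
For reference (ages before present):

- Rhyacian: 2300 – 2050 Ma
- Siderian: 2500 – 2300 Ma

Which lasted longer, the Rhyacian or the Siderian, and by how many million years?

Rhyacian, by 50 million years

Rhyacian: 2300 − 2050 = 250 Myr.
Siderian: 2500 − 2300 = 200 Myr.
Difference: 250 − 200 = 50 Myr, so the Rhyacian was longer.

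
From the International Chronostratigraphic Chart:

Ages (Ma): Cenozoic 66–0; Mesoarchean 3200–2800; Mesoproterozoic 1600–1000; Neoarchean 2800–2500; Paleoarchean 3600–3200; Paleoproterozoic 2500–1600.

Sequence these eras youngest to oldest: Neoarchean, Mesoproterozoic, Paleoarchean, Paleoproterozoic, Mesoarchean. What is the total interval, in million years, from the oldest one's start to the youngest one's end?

Start ages (Ma): Paleoarchean 3600, Mesoarchean 3200, Neoarchean 2800, Paleoproterozoic 2500, Mesoproterozoic 1600.
Ordered youngest to oldest: Mesoproterozoic, Paleoproterozoic, Neoarchean, Mesoarchean, Paleoarchean.
Span = 3600 − 1000 = 2600 Myr.

Mesoproterozoic → Paleoproterozoic → Neoarchean → Mesoarchean → Paleoarchean; total span 2600 Myr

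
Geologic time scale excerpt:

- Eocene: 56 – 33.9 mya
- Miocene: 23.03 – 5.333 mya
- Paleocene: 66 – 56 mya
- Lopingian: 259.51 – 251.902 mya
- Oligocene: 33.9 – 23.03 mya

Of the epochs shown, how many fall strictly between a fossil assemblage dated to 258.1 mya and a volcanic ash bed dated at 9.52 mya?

3

The older date is 258.1 Ma and the younger is 9.52 Ma.
Epochs with start < 258.1 and end > 9.52 Ma: Paleocene (66–56), Eocene (56–33.9), Oligocene (33.9–23.03).
That is 3 complete epochs.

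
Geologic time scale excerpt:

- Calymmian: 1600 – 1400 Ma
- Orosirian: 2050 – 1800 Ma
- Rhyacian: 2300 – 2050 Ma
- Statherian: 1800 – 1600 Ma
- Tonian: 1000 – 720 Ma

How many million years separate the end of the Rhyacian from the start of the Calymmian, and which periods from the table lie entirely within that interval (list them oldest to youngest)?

450 million years; Orosirian, Statherian

The Rhyacian closes at 2050 Ma and the Calymmian opens at 1600 Ma, so the interval is 2050 − 1600 = 450 Myr.
A period fits inside if it starts at or after 2050 Ma and ends at or before 1600 Ma; oldest first that gives Orosirian, Statherian.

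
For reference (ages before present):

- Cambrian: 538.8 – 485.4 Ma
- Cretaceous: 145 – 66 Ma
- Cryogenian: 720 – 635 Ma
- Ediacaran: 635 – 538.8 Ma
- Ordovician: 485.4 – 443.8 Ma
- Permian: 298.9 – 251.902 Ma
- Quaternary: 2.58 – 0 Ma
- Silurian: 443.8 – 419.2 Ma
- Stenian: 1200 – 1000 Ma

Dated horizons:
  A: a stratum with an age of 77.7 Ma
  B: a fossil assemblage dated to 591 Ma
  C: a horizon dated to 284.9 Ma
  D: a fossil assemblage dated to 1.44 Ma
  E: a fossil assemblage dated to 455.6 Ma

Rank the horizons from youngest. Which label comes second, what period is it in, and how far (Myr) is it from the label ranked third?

Sorted youngest-first by Ma: D (1.44), A (77.7), C (284.9), E (455.6), B (591).
The second youngest is A at 77.7 Ma, which lies in 145–66 Ma: the Cretaceous.
The third youngest is C at 284.9 Ma; separation = |77.7 − 284.9| = 207.2 Myr.

A, in the Cretaceous; 207.2 million years to C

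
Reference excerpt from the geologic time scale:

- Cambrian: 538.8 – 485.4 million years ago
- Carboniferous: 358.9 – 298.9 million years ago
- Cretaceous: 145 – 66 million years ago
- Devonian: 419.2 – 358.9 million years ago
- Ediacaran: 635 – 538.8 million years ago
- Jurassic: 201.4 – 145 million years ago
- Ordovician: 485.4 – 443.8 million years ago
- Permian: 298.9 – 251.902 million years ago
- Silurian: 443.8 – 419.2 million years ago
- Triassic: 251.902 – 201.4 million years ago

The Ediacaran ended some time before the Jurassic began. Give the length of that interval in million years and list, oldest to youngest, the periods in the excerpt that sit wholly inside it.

The Ediacaran closes at 538.8 Ma and the Jurassic opens at 201.4 Ma, so the interval is 538.8 − 201.4 = 337.4 Myr.
A period fits inside if it starts at or after 538.8 Ma and ends at or before 201.4 Ma; oldest first that gives Cambrian, Ordovician, Silurian, Devonian, Carboniferous, Permian, Triassic.

337.4 million years; Cambrian, Ordovician, Silurian, Devonian, Carboniferous, Permian, Triassic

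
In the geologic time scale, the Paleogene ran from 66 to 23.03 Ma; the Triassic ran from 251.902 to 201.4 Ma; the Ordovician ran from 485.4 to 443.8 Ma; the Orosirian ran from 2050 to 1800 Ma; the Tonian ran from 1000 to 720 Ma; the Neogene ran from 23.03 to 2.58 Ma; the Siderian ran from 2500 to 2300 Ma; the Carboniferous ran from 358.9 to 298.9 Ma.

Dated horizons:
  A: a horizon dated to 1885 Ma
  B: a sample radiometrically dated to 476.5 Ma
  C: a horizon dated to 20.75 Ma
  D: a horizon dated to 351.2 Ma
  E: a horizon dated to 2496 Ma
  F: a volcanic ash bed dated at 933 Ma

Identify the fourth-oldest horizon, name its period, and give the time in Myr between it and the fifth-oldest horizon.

Larger Ma means older, so oldest first: E 2496 > A 1885 > F 933 > B 476.5 > D 351.2 > C 20.75.
Counting 4 along gives B (476.5 Ma); the excerpt puts that inside the Ordovician, 485.4–443.8 Ma.
Next in line is D (351.2 Ma), and 476.5 − 351.2 = 125.3 Myr.

B, in the Ordovician; 125.3 million years to D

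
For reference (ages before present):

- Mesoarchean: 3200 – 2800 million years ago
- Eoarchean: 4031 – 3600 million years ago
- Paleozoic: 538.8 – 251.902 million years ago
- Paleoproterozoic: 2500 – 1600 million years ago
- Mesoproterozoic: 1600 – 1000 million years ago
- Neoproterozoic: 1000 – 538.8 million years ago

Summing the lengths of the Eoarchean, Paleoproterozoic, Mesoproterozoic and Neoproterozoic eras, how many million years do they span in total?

2392.2 million years

Each duration: Eoarchean = 431; Paleoproterozoic = 900; Mesoproterozoic = 600; Neoproterozoic = 461.2.
Sum: 431 + 900 + 600 + 461.2 = 2392.2 Myr.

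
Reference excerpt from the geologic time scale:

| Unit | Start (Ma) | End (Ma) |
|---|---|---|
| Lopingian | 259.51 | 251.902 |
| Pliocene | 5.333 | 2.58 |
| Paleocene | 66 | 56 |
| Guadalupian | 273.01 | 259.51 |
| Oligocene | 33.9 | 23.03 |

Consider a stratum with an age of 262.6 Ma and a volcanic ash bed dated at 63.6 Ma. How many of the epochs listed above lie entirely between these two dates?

1

262.6 Ma sits inside the Guadalupian (273.01–259.51) and 63.6 Ma inside the Paleocene (66–56); neither of those is wholly between the two dates.
The listed epochs lying completely between them are Lopingian — 1 in all.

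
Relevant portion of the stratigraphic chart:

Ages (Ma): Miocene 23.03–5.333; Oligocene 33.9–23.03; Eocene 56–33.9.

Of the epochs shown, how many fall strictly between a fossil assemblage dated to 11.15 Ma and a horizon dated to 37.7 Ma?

1

37.7 Ma sits inside the Eocene (56–33.9) and 11.15 Ma inside the Miocene (23.03–5.333); neither of those is wholly between the two dates.
The listed epochs lying completely between them are Oligocene — 1 in all.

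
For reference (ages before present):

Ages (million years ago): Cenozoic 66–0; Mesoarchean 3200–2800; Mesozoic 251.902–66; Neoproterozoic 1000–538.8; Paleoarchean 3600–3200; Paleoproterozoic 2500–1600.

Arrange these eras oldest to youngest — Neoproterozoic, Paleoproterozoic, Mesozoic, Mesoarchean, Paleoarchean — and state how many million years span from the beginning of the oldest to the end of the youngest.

From the excerpt: Neoproterozoic 1000–538.8; Paleoproterozoic 2500–1600; Mesozoic 251.902–66; Mesoarchean 3200–2800; Paleoarchean 3600–3200 (Ma).
Larger Ma is earlier, so the oldest is Paleoarchean and the youngest is Mesozoic; oldest to youngest: Paleoarchean, Mesoarchean, Paleoproterozoic, Neoproterozoic, Mesozoic.
Oldest start 3600 minus youngest end 66 gives 3534 Myr overall.

Paleoarchean, Mesoarchean, Paleoproterozoic, Neoproterozoic, Mesozoic; total span 3534 Myr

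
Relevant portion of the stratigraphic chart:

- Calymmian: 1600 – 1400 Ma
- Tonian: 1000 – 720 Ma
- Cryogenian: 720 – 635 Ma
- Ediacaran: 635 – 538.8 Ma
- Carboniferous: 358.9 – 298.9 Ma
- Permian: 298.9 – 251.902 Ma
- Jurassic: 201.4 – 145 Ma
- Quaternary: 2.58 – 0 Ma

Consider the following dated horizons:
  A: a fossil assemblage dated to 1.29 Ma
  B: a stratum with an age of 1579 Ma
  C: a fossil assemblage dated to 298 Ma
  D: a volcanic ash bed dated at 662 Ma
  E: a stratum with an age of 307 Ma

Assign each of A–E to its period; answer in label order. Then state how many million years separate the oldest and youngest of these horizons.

A: 1.29 Ma lies in 2.58–0 Ma, so Quaternary.
B: 1579 Ma lies in 1600–1400 Ma, so Calymmian.
C: 298 Ma lies in 298.9–251.902 Ma, so Permian.
D: 662 Ma lies in 720–635 Ma, so Cryogenian.
E: 307 Ma lies in 358.9–298.9 Ma, so Carboniferous.
Oldest = 1579 Ma, youngest = 1.29 Ma → span 1577.71 Myr.

A — Quaternary; B — Calymmian; C — Permian; D — Cryogenian; E — Carboniferous; span 1577.71 million years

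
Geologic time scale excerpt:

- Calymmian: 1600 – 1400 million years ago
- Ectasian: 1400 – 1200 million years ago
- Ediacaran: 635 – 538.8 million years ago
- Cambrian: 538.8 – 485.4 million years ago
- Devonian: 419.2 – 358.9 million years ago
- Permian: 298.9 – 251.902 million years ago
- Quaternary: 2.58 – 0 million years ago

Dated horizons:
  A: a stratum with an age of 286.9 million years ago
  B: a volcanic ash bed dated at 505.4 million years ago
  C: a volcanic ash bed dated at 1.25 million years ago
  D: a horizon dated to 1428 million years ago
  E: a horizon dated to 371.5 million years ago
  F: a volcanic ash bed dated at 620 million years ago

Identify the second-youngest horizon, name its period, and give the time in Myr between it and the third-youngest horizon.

Smaller Ma means younger, so youngest first: C 1.25 < A 286.9 < E 371.5 < B 505.4 < F 620 < D 1428.
Counting 2 along gives A (286.9 Ma); the excerpt puts that inside the Permian, 298.9–251.902 Ma.
Next in line is E (371.5 Ma), and 371.5 − 286.9 = 84.6 Myr.

A, in the Permian; 84.6 million years to E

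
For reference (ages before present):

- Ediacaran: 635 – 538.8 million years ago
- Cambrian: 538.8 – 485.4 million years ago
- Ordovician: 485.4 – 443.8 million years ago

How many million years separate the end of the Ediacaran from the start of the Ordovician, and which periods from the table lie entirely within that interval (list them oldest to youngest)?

53.4 million years; Cambrian

The Ediacaran closes at 538.8 Ma and the Ordovician opens at 485.4 Ma, so the interval is 538.8 − 485.4 = 53.4 Myr.
A period fits inside if it starts at or after 538.8 Ma and ends at or before 485.4 Ma; oldest first that gives Cambrian.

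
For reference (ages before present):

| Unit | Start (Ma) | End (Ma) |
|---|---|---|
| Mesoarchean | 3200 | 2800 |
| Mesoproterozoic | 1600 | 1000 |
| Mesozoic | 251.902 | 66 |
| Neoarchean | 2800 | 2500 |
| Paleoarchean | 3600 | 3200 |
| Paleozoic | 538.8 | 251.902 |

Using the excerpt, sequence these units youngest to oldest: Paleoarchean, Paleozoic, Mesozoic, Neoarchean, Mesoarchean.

Read off each span (Ma): Paleoarchean 3600–3200; Paleozoic 538.8–251.902; Mesozoic 251.902–66; Neoarchean 2800–2500; Mesoarchean 3200–2800.
Larger Ma is older, so oldest→youngest is Paleoarchean, Mesoarchean, Neoarchean, Paleozoic, Mesozoic; reverse it for youngest→oldest.

Mesozoic, Paleozoic, Neoarchean, Mesoarchean, Paleoarchean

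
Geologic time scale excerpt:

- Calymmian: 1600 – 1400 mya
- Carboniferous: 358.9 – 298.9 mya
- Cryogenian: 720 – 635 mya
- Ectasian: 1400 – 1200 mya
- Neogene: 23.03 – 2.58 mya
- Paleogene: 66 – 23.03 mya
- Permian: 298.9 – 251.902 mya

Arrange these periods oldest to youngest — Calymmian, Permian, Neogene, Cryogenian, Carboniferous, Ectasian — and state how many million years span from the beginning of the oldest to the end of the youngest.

Calymmian, Ectasian, Cryogenian, Carboniferous, Permian, Neogene; total span 1597.42 Myr

From the excerpt: Calymmian 1600–1400; Permian 298.9–251.902; Neogene 23.03–2.58; Cryogenian 720–635; Carboniferous 358.9–298.9; Ectasian 1400–1200 (Ma).
Larger Ma is earlier, so the oldest is Calymmian and the youngest is Neogene; oldest to youngest: Calymmian, Ectasian, Cryogenian, Carboniferous, Permian, Neogene.
Oldest start 1600 minus youngest end 2.58 gives 1597.42 Myr overall.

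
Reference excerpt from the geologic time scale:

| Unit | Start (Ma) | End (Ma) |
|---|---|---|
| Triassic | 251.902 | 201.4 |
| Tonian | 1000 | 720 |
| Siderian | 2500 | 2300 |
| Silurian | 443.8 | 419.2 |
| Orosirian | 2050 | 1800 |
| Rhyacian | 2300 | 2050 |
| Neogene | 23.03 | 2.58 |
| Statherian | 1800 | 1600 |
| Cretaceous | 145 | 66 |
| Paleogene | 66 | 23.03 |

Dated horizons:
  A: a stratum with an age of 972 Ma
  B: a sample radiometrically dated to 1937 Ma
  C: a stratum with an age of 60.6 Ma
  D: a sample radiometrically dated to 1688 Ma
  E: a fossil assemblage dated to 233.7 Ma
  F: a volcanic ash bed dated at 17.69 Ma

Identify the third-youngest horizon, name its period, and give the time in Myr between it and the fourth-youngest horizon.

Sorted youngest-first by Ma: F (17.69), C (60.6), E (233.7), A (972), D (1688), B (1937).
The third youngest is E at 233.7 Ma, which lies in 251.902–201.4 Ma: the Triassic.
The fourth youngest is A at 972 Ma; separation = |233.7 − 972| = 738.3 Myr.

E, in the Triassic; 738.3 million years to A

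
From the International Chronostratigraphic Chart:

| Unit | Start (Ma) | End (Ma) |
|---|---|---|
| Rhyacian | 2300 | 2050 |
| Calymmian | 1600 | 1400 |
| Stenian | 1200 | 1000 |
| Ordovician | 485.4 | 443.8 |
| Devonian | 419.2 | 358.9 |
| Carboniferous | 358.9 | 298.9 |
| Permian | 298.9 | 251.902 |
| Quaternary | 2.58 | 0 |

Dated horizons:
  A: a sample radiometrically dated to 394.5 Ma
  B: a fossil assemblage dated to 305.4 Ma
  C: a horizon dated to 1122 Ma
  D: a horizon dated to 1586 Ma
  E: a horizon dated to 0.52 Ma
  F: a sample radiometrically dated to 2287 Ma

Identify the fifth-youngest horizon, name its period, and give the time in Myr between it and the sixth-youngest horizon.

Smaller Ma means younger, so youngest first: E 0.52 < B 305.4 < A 394.5 < C 1122 < D 1586 < F 2287.
Counting 5 along gives D (1586 Ma); the excerpt puts that inside the Calymmian, 1600–1400 Ma.
Next in line is F (2287 Ma), and 2287 − 1586 = 701 Myr.

D, in the Calymmian; 701 million years to F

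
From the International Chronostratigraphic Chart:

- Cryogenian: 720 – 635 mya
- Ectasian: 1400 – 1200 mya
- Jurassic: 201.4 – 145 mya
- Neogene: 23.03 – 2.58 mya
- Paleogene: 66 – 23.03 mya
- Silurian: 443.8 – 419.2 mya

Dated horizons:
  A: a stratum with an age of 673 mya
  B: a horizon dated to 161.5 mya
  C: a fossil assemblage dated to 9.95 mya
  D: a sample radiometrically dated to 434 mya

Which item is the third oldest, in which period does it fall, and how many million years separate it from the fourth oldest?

B, in the Jurassic; 151.55 million years to C

Sorted oldest-first by Ma: A (673), D (434), B (161.5), C (9.95).
The third oldest is B at 161.5 Ma, which lies in 201.4–145 Ma: the Jurassic.
The fourth oldest is C at 9.95 Ma; separation = |161.5 − 9.95| = 151.55 Myr.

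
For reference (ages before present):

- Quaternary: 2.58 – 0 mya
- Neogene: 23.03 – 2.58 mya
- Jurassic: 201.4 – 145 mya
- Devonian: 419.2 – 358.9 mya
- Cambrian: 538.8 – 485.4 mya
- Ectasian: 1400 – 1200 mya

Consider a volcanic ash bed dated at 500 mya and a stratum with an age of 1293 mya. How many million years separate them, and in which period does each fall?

793 million years apart; the first in the Cambrian, the second in the Ectasian

Elapsed time: 1293 − 500 = 793 Myr.
500 Ma lies within 538.8–485.4 Ma: Cambrian.
1293 Ma lies within 1400–1200 Ma: Ectasian.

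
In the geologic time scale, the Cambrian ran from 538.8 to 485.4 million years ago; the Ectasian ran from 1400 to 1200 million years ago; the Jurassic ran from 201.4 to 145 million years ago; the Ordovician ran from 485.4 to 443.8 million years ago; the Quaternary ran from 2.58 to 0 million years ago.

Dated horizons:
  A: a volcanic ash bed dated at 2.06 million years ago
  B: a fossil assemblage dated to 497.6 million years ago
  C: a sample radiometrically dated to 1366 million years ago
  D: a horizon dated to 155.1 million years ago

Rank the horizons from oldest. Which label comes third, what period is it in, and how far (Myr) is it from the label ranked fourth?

D, in the Jurassic; 153.04 million years to A

Larger Ma means older, so oldest first: C 1366 > B 497.6 > D 155.1 > A 2.06.
Counting 3 along gives D (155.1 Ma); the excerpt puts that inside the Jurassic, 201.4–145 Ma.
Next in line is A (2.06 Ma), and 155.1 − 2.06 = 153.04 Myr.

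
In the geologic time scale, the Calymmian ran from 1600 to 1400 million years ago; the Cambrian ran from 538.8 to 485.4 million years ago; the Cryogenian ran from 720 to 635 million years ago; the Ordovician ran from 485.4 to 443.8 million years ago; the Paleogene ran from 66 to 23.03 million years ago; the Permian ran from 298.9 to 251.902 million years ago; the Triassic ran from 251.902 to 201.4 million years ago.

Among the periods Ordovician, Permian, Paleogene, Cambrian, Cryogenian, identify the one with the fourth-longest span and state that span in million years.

Paleogene, 42.97 million years

Start − end for each: Ordovician 485.4 − 443.8 = 41.6; Permian 298.9 − 251.902 = 46.998; Paleogene 66 − 23.03 = 42.97; Cambrian 538.8 − 485.4 = 53.4; Cryogenian 720 − 635 = 85.
Ranking these from longest: Cryogenian > Cambrian > Permian > Paleogene > Ordovician.
Position 4 in that ranking is Paleogene, which lasted 42.97 Myr.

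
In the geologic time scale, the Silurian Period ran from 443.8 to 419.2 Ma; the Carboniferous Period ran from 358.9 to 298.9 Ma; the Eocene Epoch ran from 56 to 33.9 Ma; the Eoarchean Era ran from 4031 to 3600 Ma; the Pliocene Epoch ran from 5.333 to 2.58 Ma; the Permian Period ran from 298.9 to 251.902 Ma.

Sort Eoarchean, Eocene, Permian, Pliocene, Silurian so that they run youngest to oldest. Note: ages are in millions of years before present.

Pliocene, then Eocene, then Permian, then Silurian, then Eoarchean

Read off each span (Ma): Eoarchean 4031–3600; Eocene 56–33.9; Permian 298.9–251.902; Pliocene 5.333–2.58; Silurian 443.8–419.2.
Larger Ma is older, so oldest→youngest is Eoarchean, Silurian, Permian, Eocene, Pliocene; reverse it for youngest→oldest.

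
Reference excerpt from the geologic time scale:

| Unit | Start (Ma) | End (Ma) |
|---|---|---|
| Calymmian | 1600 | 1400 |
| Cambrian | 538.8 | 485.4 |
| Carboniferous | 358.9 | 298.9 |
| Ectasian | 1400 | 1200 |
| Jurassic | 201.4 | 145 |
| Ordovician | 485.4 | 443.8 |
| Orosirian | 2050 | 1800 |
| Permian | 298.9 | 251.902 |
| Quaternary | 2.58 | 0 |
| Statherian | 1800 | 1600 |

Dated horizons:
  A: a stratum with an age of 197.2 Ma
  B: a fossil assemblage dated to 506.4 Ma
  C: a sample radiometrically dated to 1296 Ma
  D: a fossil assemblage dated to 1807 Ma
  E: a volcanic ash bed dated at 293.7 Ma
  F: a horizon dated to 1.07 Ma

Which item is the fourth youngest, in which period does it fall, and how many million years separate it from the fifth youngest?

B, in the Cambrian; 789.6 million years to C

Smaller Ma means younger, so youngest first: F 1.07 < A 197.2 < E 293.7 < B 506.4 < C 1296 < D 1807.
Counting 4 along gives B (506.4 Ma); the excerpt puts that inside the Cambrian, 538.8–485.4 Ma.
Next in line is C (1296 Ma), and 1296 − 506.4 = 789.6 Myr.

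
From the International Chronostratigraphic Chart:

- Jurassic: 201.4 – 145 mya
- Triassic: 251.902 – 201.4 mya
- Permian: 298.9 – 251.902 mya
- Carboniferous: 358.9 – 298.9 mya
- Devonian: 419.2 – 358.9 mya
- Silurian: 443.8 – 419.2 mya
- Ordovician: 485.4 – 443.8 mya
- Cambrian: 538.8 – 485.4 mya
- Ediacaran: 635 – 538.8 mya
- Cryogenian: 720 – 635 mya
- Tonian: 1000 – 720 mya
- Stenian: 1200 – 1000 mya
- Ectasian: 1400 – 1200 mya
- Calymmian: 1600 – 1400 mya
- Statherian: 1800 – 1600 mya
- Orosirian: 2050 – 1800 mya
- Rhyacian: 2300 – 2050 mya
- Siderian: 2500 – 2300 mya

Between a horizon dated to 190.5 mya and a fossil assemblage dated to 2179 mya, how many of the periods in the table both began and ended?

15

2179 Ma sits inside the Rhyacian (2300–2050) and 190.5 Ma inside the Jurassic (201.4–145); neither of those is wholly between the two dates.
The listed periods lying completely between them are Orosirian, Statherian, Calymmian, Ectasian, Stenian, Tonian, Cryogenian, Ediacaran, Cambrian, Ordovician, Silurian, Devonian, Carboniferous, Permian, Triassic — 15 in all.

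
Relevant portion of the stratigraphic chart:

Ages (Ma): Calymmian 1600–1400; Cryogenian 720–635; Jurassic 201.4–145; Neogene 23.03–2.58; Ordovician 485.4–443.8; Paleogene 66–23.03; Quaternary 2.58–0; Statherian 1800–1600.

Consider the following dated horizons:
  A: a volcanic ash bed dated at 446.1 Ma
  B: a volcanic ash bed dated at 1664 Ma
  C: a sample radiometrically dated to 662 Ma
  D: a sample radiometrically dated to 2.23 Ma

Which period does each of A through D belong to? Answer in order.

A: 446.1 Ma lies in 485.4–443.8 Ma, so Ordovician.
B: 1664 Ma lies in 1800–1600 Ma, so Statherian.
C: 662 Ma lies in 720–635 Ma, so Cryogenian.
D: 2.23 Ma lies in 2.58–0 Ma, so Quaternary.

A — Ordovician; B — Statherian; C — Cryogenian; D — Quaternary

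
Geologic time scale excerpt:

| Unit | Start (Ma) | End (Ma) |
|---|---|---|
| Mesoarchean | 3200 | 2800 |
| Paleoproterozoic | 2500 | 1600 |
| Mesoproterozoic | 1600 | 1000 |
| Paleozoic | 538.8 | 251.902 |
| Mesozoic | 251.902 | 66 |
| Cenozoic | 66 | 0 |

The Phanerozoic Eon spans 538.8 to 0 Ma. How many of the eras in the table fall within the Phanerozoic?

Eras inside 538.8–0 Ma: Paleozoic, Mesozoic, Cenozoic — 3 in total.

3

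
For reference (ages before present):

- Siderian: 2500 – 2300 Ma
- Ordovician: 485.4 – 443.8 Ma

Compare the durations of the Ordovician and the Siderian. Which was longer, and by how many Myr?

Ordovician: 485.4 − 443.8 = 41.6 Myr.
Siderian: 2500 − 2300 = 200 Myr.
Difference: 200 − 41.6 = 158.4 Myr, so the Siderian was longer.

Siderian, by 158.4 million years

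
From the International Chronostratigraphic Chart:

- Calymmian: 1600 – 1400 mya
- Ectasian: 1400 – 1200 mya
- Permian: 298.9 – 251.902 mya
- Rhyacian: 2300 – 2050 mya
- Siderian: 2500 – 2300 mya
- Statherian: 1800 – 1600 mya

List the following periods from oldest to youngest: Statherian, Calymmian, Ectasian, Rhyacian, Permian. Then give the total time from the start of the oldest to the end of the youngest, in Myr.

Rhyacian → Statherian → Calymmian → Ectasian → Permian; total span 2048.098 Myr

Start ages (Ma): Rhyacian 2300, Statherian 1800, Calymmian 1600, Ectasian 1400, Permian 298.9.
Ordered oldest to youngest: Rhyacian, Statherian, Calymmian, Ectasian, Permian.
Span = 2300 − 251.902 = 2048.098 Myr.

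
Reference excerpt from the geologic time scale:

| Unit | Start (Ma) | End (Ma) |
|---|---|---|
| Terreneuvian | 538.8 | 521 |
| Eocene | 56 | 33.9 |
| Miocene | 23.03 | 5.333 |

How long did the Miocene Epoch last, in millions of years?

17.697 million years

23.03 − 5.333 = 17.697 million years.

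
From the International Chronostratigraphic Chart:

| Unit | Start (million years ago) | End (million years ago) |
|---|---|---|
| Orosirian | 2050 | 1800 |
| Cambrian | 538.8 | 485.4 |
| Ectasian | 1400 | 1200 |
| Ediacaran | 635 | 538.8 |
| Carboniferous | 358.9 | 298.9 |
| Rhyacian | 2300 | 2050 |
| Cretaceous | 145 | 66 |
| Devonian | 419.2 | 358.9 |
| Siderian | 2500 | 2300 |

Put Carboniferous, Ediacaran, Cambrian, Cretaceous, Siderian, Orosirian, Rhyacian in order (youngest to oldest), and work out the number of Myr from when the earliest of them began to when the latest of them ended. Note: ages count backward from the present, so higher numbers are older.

Start ages (Ma): Siderian 2500, Rhyacian 2300, Orosirian 2050, Ediacaran 635, Cambrian 538.8, Carboniferous 358.9, Cretaceous 145.
Ordered youngest to oldest: Cretaceous, Carboniferous, Cambrian, Ediacaran, Orosirian, Rhyacian, Siderian.
Span = 2500 − 66 = 2434 Myr.

Cretaceous → Carboniferous → Cambrian → Ediacaran → Orosirian → Rhyacian → Siderian; total span 2434 Myr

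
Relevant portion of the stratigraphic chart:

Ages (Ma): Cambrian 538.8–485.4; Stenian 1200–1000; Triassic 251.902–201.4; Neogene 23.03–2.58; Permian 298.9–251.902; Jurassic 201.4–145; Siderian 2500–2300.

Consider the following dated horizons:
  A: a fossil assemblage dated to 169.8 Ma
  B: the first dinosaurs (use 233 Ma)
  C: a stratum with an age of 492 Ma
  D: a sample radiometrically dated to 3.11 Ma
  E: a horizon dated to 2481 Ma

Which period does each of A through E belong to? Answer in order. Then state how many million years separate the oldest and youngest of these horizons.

A — Jurassic; B — Triassic; C — Cambrian; D — Neogene; E — Siderian; span 2477.89 million years

Match each age against the start–end ranges in the excerpt: A = 169.8 Ma → Jurassic (201.4–145); B = 233 Ma → Triassic (251.902–201.4); C = 492 Ma → Cambrian (538.8–485.4); D = 3.11 Ma → Neogene (23.03–2.58); E = 2481 Ma → Siderian (2500–2300).
The largest age is 2481 Ma and the smallest is 3.11 Ma; their difference is 2477.89 Myr.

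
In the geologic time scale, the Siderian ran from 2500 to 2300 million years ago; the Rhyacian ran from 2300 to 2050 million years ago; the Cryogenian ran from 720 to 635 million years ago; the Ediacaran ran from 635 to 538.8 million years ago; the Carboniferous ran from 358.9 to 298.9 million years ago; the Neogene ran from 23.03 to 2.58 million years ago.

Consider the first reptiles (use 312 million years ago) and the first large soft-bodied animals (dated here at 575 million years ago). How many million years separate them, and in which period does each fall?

263 million years apart; the first in the Carboniferous, the second in the Ediacaran

Elapsed time: 575 − 312 = 263 Myr.
312 Ma lies within 358.9–298.9 Ma: Carboniferous.
575 Ma lies within 635–538.8 Ma: Ediacaran.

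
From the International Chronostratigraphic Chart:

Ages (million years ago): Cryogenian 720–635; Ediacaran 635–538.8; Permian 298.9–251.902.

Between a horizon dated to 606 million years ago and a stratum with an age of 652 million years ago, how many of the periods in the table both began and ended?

0

The older date is 652 Ma and the younger is 606 Ma.
No period both begins after 652 Ma and ends before 606 Ma, so the count is 0.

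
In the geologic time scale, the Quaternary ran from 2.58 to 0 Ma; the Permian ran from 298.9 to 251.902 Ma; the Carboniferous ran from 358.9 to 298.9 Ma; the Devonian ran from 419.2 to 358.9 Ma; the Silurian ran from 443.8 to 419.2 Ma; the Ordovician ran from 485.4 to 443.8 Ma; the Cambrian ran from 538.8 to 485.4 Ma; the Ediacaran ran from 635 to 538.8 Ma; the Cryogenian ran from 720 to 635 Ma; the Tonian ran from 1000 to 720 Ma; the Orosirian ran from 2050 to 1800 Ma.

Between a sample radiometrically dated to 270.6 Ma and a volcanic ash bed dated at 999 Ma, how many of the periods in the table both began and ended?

The older date is 999 Ma and the younger is 270.6 Ma.
Periods with start < 999 and end > 270.6 Ma: Cryogenian (720–635), Ediacaran (635–538.8), Cambrian (538.8–485.4), Ordovician (485.4–443.8), Silurian (443.8–419.2), Devonian (419.2–358.9), Carboniferous (358.9–298.9).
That is 7 complete periods.

7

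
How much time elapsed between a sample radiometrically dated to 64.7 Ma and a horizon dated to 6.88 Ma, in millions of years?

64.7 − 6.88 = 57.82 million years.

57.82 million years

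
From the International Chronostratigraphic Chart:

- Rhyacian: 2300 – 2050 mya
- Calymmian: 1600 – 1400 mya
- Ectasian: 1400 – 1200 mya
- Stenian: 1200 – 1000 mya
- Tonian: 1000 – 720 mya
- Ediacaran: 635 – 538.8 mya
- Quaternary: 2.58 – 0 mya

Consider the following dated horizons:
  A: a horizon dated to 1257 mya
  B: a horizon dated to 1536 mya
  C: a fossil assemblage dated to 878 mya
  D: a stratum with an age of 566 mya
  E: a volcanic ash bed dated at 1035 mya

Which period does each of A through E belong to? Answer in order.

Match each age against the start–end ranges in the excerpt: A = 1257 Ma → Ectasian (1400–1200); B = 1536 Ma → Calymmian (1600–1400); C = 878 Ma → Tonian (1000–720); D = 566 Ma → Ediacaran (635–538.8); E = 1035 Ma → Stenian (1200–1000).

A — Ectasian; B — Calymmian; C — Tonian; D — Ediacaran; E — Stenian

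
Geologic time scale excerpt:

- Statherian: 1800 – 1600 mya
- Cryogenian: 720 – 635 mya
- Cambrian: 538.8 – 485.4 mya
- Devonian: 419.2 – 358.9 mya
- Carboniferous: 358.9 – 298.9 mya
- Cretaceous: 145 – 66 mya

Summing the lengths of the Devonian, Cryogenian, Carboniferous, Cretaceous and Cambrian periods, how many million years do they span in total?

337.7 million years

Each duration: Devonian = 60.3; Cryogenian = 85; Carboniferous = 60; Cretaceous = 79; Cambrian = 53.4.
Sum: 60.3 + 85 + 60 + 79 + 53.4 = 337.7 Myr.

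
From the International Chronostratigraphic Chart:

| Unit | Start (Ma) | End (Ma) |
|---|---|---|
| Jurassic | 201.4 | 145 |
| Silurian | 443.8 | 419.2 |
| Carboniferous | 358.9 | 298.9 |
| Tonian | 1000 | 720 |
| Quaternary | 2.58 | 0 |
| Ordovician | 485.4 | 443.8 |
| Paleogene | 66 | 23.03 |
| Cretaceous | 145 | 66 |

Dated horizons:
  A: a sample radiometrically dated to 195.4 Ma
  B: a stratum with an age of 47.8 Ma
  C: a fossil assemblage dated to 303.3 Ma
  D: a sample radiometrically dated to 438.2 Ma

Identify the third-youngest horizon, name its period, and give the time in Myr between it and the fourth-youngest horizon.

Smaller Ma means younger, so youngest first: B 47.8 < A 195.4 < C 303.3 < D 438.2.
Counting 3 along gives C (303.3 Ma); the excerpt puts that inside the Carboniferous, 358.9–298.9 Ma.
Next in line is D (438.2 Ma), and 438.2 − 303.3 = 134.9 Myr.

C, in the Carboniferous; 134.9 million years to D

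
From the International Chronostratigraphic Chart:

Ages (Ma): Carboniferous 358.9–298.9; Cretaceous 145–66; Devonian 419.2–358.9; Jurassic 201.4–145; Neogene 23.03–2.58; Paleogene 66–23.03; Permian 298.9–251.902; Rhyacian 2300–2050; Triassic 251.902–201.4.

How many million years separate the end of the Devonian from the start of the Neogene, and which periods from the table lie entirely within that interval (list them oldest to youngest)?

335.87 million years; Carboniferous, Permian, Triassic, Jurassic, Cretaceous, Paleogene

End of Devonian = 358.9 Ma; start of Neogene = 23.03 Ma.
Gap = 358.9 − 23.03 = 335.87 Myr.
Periods wholly inside 358.9–23.03 Ma: Carboniferous (358.9–298.9), Permian (298.9–251.902), Triassic (251.902–201.4), Jurassic (201.4–145), Cretaceous (145–66), Paleogene (66–23.03).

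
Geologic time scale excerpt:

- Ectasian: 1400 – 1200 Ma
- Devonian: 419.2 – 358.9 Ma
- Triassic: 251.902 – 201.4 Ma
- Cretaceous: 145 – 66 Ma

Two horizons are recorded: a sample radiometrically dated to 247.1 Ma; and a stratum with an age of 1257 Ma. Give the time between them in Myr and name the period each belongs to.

Elapsed time: 1257 − 247.1 = 1009.9 Myr.
247.1 Ma lies within 251.902–201.4 Ma: Triassic.
1257 Ma lies within 1400–1200 Ma: Ectasian.

1009.9 million years apart; the first in the Triassic, the second in the Ectasian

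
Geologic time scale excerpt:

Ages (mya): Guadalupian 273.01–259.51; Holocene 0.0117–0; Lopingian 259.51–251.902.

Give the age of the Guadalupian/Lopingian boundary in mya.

259.51 mya

The Guadalupian ends and the Lopingian begins at 259.51 mya.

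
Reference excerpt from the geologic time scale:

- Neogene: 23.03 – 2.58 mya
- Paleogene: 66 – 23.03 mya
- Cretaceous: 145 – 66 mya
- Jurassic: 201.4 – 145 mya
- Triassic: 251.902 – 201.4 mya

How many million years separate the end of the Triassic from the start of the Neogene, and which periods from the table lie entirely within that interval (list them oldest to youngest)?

178.37 million years; Jurassic, Cretaceous, Paleogene

End of Triassic = 201.4 Ma; start of Neogene = 23.03 Ma.
Gap = 201.4 − 23.03 = 178.37 Myr.
Periods wholly inside 201.4–23.03 Ma: Jurassic (201.4–145), Cretaceous (145–66), Paleogene (66–23.03).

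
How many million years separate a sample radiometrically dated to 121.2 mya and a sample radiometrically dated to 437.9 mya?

437.9 − 121.2 = 316.7 million years.

316.7 million years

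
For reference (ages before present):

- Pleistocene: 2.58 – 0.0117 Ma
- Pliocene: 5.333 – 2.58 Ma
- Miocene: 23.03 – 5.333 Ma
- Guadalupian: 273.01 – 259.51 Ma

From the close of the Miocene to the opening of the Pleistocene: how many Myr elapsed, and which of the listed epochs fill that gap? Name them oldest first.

End of Miocene = 5.333 Ma; start of Pleistocene = 2.58 Ma.
Gap = 5.333 − 2.58 = 2.753 Myr.
Epochs wholly inside 5.333–2.58 Ma: Pliocene (5.333–2.58).

2.753 million years; Pliocene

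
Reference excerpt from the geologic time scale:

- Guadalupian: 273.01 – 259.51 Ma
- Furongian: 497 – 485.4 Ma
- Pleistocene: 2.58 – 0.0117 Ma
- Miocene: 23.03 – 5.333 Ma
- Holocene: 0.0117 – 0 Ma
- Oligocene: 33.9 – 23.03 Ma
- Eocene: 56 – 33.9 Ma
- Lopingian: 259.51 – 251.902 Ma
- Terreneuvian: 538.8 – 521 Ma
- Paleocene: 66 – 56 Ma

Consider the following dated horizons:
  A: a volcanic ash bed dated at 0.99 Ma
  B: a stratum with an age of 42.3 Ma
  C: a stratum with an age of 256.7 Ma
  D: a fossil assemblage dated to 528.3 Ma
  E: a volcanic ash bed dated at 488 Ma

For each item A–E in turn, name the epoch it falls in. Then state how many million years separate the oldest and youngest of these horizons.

A — Pleistocene; B — Eocene; C — Lopingian; D — Terreneuvian; E — Furongian; span 527.31 million years

A: 0.99 Ma lies in 2.58–0.0117 Ma, so Pleistocene.
B: 42.3 Ma lies in 56–33.9 Ma, so Eocene.
C: 256.7 Ma lies in 259.51–251.902 Ma, so Lopingian.
D: 528.3 Ma lies in 538.8–521 Ma, so Terreneuvian.
E: 488 Ma lies in 497–485.4 Ma, so Furongian.
Oldest = 528.3 Ma, youngest = 0.99 Ma → span 527.31 Myr.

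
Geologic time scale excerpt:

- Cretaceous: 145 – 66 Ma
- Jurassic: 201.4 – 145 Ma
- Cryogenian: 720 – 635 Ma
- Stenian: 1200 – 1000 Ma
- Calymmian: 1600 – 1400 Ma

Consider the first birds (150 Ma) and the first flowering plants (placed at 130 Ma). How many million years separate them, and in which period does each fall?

20 million years apart; the first in the Jurassic, the second in the Cretaceous

Elapsed time: 150 − 130 = 20 Myr.
150 Ma lies within 201.4–145 Ma: Jurassic.
130 Ma lies within 145–66 Ma: Cretaceous.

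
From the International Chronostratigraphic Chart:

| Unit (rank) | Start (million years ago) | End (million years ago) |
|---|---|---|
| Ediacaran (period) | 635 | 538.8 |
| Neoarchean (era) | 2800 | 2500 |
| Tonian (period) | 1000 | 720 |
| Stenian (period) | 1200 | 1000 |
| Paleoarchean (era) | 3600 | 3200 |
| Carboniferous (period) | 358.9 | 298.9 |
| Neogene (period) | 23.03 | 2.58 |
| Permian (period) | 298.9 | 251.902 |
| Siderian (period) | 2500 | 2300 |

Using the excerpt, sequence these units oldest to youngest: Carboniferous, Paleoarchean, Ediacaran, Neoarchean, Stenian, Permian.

Sorting by start age (descending Ma, since larger Ma = older): Paleoarchean start 3600, Neoarchean start 2800, Stenian start 1200, Ediacaran start 635, Carboniferous start 358.9, Permian start 298.9.

Paleoarchean, Neoarchean, Stenian, Ediacaran, Carboniferous, Permian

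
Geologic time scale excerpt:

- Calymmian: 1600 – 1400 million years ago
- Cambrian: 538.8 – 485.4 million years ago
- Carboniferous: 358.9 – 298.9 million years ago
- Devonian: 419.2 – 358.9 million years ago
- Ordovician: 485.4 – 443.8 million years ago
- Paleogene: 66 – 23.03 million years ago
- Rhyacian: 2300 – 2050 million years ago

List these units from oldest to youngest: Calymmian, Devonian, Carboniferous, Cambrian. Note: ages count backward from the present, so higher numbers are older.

Calymmian → Cambrian → Devonian → Carboniferous

Sorting by start age (descending Ma, since larger Ma = older): Calymmian began 1600, Cambrian began 538.8, Devonian began 419.2, Carboniferous began 358.9.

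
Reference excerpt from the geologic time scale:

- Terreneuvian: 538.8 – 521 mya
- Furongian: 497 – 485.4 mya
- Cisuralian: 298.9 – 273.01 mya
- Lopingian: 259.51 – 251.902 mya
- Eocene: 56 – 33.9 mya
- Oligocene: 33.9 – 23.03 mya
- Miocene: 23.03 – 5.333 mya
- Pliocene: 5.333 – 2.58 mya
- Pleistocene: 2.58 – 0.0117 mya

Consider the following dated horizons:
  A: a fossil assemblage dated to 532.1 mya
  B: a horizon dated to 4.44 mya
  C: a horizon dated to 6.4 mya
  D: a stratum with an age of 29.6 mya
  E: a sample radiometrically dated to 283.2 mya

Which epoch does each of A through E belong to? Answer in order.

A: 532.1 Ma lies in 538.8–521 Ma, so Terreneuvian.
B: 4.44 Ma lies in 5.333–2.58 Ma, so Pliocene.
C: 6.4 Ma lies in 23.03–5.333 Ma, so Miocene.
D: 29.6 Ma lies in 33.9–23.03 Ma, so Oligocene.
E: 283.2 Ma lies in 298.9–273.01 Ma, so Cisuralian.

A — Terreneuvian; B — Pliocene; C — Miocene; D — Oligocene; E — Cisuralian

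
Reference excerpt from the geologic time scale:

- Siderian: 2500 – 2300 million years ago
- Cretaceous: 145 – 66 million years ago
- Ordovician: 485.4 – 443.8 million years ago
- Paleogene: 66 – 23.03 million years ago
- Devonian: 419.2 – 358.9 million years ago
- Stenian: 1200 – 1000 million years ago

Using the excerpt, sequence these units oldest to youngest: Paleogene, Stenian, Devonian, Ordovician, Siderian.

Siderian, Stenian, Ordovician, Devonian, Paleogene

The oldest of these is Siderian (starts 2500 Ma) and the youngest is Paleogene (ends 23.03 Ma).
In between, by decreasing start age: Stenian (1200), Ordovician (485.4), Devonian (419.2).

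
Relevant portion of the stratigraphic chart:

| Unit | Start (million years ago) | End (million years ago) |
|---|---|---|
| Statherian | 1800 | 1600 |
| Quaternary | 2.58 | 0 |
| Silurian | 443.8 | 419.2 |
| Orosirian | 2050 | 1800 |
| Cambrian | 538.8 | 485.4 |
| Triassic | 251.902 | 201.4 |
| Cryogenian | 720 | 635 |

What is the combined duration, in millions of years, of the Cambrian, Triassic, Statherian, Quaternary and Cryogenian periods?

391.482 million years

Duration is start − end for each: (538.8 − 485.4) + (251.902 − 201.4) + (1800 − 1600) + (2.58 − 0) + (720 − 635).
That is 53.4 + 50.502 + 200 + 2.58 + 85, which totals 391.482 million years.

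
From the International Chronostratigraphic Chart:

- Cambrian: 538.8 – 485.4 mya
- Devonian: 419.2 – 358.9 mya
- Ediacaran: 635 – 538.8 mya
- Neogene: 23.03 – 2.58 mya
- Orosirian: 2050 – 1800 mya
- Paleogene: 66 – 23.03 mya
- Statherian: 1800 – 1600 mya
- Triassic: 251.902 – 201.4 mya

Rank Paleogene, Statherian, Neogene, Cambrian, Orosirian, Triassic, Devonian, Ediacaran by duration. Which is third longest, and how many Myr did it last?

Durations: Paleogene 42.97; Statherian 200; Neogene 20.45; Cambrian 53.4; Orosirian 250; Triassic 50.502; Devonian 60.3; Ediacaran 96.2 Myr.
Sorted longest-first: Orosirian (250), Statherian (200), Ediacaran (96.2), Devonian (60.3), Cambrian (53.4), Triassic (50.502), Paleogene (42.97), Neogene (20.45).
The third longest is Ediacaran at 96.2 Myr.

Ediacaran, 96.2 million years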